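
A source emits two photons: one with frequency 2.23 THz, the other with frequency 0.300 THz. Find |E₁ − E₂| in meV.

7.98 meV

Using E = hf: E₁ = 1.478 × 10^-21 J, E₂ = 1.988 × 10^-22 J.
|ΔE| = |1.478 × 10^-21 − 1.988 × 10^-22| = 1.28 × 10^-21 J = 7.98 meV.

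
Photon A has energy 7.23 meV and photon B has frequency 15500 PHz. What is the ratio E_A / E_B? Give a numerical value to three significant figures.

1.13 × 10^-7

E_A = 1.158 × 10^-21 J (from energy = 7.23 meV, via E given directly).
E_B = 1.027 × 10^-14 J (from frequency = 15500 PHz, via E = hf).
Ratio = 1.158 × 10^-21 / 1.027 × 10^-14 = 1.13 × 10^-7.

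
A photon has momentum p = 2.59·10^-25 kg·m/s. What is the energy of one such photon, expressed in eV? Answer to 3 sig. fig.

Since E = pc for a photon, E = 7.765·10^-17 J.
Converting to eV: E = 484.6 eV ≈ 485 eV.

485 eV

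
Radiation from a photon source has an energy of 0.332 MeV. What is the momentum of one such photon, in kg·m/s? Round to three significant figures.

Take c = 2.99792458e8 m/s, 1 eV = 1.602176634e-19 J.
Convert to SI: E = 0.332 MeV = 5.3192e-14 J.
The photon relation is p = E/c, giving p = 1.774e-22 kg·m/s.
So p ≈ 1.77e-22 kg·m/s.

1.77e-22 kg·m/s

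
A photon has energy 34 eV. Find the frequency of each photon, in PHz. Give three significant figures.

Use h = 6.62607015·10^-34 J·s, 1 eV = 1.602176634·10^-19 J.
First convert: E = 34 eV = 5.4474·10^-18 J.
For a photon f = E/h, so f = 8.221·10^15 Hz.
Converting to PHz: f = 8.221 PHz ≈ 8.22 PHz.

8.22 PHz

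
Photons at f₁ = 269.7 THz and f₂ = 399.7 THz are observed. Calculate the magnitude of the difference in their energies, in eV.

0.538 eV

Using E = hf: E₁ = 1.7871e-19 J, E₂ = 2.6484e-19 J.
|ΔE| = |1.7871e-19 − 2.6484e-19| = 8.61e-20 J = 0.538 eV.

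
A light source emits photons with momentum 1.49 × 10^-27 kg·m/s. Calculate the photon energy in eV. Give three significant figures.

(c = 2.99792458 × 10^8 m/s, 1 eV = 1.602176634 × 10^-19 J.)
For a photon E = pc, so E = 4.467 × 10^-19 J.
Converting to eV: E = 2.788 eV ≈ 2.79 eV.

2.79 eV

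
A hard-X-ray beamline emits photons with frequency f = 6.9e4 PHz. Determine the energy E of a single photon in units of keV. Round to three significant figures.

Use h = 6.62607015e-34 J·s, 1 eV = 1.602176634e-19 J.
Convert to SI: f = 6.9e4 PHz = 6.9e19 Hz.
Apply E = hf: E = 4.572e-14 J.
Converting to keV: E = 285.4 keV ≈ 285 keV.

285 keV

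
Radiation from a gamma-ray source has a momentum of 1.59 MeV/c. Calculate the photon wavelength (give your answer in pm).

0.780 pm

In SI units: p = 1.59 MeV/c = 8.4974·10^-22 kg·m/s.
Apply λ = h/p: λ = 7.798·10^-13 m.
Converting to pm: λ = 0.7798 pm ≈ 0.780 pm.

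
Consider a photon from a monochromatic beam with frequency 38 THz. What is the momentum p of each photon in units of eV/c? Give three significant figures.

0.157 eV/c

Use h = 6.62607015e-34 J·s, c = 2.99792458e8 m/s, 1 eV = 1.602176634e-19 J.
First convert: f = 38 THz = 3.8e13 Hz.
For a photon p = hf/c, so p = 8.399e-29 kg·m/s.
Converting to eV/c: p = 0.1572 eV/c ≈ 0.157 eV/c.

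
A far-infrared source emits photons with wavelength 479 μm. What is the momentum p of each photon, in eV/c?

(h = 6.62607015·10^-34 J·s, c = 2.99792458·10^8 m/s, 1 eV = 1.602176634·10^-19 J.)
First convert: λ = 479 μm = 4.79·10^-4 m.
The photon relation is p = h/λ, giving p = 1.383·10^-30 kg·m/s.
Converting to eV/c: p = 0.002588 eV/c ≈ 2.59·10^-3 eV/c.

2.59·10^-3 eV/c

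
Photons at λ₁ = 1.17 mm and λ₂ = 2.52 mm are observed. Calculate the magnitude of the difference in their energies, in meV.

Using E = hc/λ: E₁ = 1.698 × 10^-22 J, E₂ = 7.883 × 10^-23 J.
|ΔE| = |1.698 × 10^-22 − 7.883 × 10^-23| = 9.10 × 10^-23 J = 0.568 meV.

0.568 meV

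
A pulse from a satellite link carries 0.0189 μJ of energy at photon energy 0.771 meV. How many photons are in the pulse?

1.53 × 10^14 photons

Per-photon energy: E = 1.235 × 10^-22 J (from energy = 0.771 meV).
N = E_total / E_photon = 1.89 × 10^-8 J / 1.235 × 10^-22 J = 1.53 × 10^14.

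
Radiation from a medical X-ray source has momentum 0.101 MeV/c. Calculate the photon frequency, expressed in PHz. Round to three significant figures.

(h = 6.62607015 × 10^-34 J·s, c = 2.99792458 × 10^8 m/s, 1 eV = 1.602176634 × 10^-19 J.)
In SI units: p = 0.101 MeV/c = 5.3977 × 10^-23 kg·m/s.
The photon relation is f = pc/h, giving f = 2.442 × 10^19 Hz.
Converting to PHz: f = 24420 PHz ≈ 2.44 × 10^4 PHz.

2.44 × 10^4 PHz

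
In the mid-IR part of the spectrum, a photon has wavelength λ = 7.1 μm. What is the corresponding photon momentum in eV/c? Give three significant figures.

First convert: λ = 7.1 μm = 7.1e-6 m.
Apply p = h/λ: p = 9.332e-29 kg·m/s.
Converting to eV/c: p = 0.1746 eV/c ≈ 0.175 eV/c.

0.175 eV/c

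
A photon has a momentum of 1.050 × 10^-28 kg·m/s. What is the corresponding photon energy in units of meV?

196 meV

Apply E = pc: E = 3.148 × 10^-20 J.
Converting to meV: E = 196.5 meV ≈ 196 meV.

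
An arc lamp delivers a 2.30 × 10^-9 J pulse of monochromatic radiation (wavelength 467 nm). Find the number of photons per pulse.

5.41 × 10^9 photons

Per-photon energy: E = 4.254 × 10^-19 J (from wavelength = 467 nm).
N = E_total / E_photon = 2.30 × 10^-9 J / 4.254 × 10^-19 J = 5.41 × 10^9.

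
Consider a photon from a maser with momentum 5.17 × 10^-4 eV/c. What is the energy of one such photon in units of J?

(c = 2.99792458 × 10^8 m/s, 1 eV = 1.602176634 × 10^-19 J.)
Convert to SI: p = 5.17 × 10^-4 eV/c = 2.7630 × 10^-31 kg·m/s.
For a photon E = pc, so E = 8.283 × 10^-23 J.
So E ≈ 8.28 × 10^-23 J.

8.28 × 10^-23 J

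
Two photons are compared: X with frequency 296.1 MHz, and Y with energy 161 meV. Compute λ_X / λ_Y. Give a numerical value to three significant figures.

1.31·10^5

λ_X = 1.012 m (from frequency = 296.1 MHz, via λ = c/f).
λ_Y = 7.701·10^-6 m (from energy = 161 meV, via λ = hc/E).
Ratio = 1.012 / 7.701·10^-6 = 1.31·10^5.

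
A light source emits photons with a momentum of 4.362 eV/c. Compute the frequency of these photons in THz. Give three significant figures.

1050 THz

(h = 6.62607015 × 10^-34 J·s, c = 2.99792458 × 10^8 m/s, 1 eV = 1.602176634 × 10^-19 J.)
In SI units: p = 4.362 eV/c = 2.3312 × 10^-27 kg·m/s.
The photon relation is f = pc/h, giving f = 1.055 × 10^15 Hz.
Converting to THz: f = 1055 THz ≈ 1050 THz.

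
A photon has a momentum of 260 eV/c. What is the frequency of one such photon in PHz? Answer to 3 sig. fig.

62.9 PHz

First convert: p = 260 eV/c = 1.3895·10^-25 kg·m/s.
The photon relation is f = pc/h, giving f = 6.287·10^16 Hz.
Converting to PHz: f = 62.87 PHz ≈ 62.9 PHz.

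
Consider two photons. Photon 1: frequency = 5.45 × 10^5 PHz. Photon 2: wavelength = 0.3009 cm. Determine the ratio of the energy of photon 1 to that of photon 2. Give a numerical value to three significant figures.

5.47 × 10^9

E_1 = 3.611 × 10^-13 J (from frequency = 5.45 × 10^5 PHz, via E = hf).
E_2 = 6.602 × 10^-23 J (from wavelength = 0.3009 cm, via E = hc/λ).
Ratio = 3.611 × 10^-13 / 6.602 × 10^-23 = 5.47 × 10^9.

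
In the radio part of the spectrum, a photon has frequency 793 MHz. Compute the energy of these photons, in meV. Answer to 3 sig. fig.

3.28e-3 meV

Take h = 6.62607015e-34 J·s, 1 eV = 1.602176634e-19 J.
First convert: f = 793 MHz = 7.93e8 Hz.
Since E = hf for a photon, E = 5.254e-25 J.
Converting to meV: E = 0.003280 meV ≈ 3.28e-3 meV.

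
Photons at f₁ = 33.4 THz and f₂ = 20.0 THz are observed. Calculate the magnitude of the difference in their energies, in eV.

Using E = hf: E₁ = 2.213·10^-20 J, E₂ = 1.325·10^-20 J.
|ΔE| = |2.213·10^-20 − 1.325·10^-20| = 8.88·10^-21 J = 0.0554 eV.

0.0554 eV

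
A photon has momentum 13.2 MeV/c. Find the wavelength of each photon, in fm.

(h = 6.62607015e-34 J·s, c = 2.99792458e8 m/s, 1 eV = 1.602176634e-19 J.)
Convert to SI: p = 13.2 MeV/c = 7.0545e-21 kg·m/s.
The photon relation is λ = h/p, giving λ = 9.393e-14 m.
Converting to fm: λ = 93.93 fm ≈ 93.9 fm.

93.9 fm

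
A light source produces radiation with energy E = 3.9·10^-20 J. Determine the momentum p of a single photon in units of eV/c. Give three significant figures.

Take c = 2.99792458·10^8 m/s, 1 eV = 1.602176634·10^-19 J.
For a photon p = E/c, so p = 1.301·10^-28 kg·m/s.
Converting to eV/c: p = 0.2434 eV/c ≈ 0.243 eV/c.

0.243 eV/c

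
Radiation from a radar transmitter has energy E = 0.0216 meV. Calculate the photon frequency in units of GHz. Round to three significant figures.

(h = 6.62607015·10^-34 J·s, 1 eV = 1.602176634·10^-19 J.)
First convert: E = 0.0216 meV = 3.4607·10^-24 J.
Apply f = E/h: f = 5.223·10^9 Hz.
Converting to GHz: f = 5.223 GHz ≈ 5.22 GHz.

5.22 GHz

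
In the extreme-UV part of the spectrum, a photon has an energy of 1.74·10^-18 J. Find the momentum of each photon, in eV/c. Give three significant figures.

10.9 eV/c

The photon relation is p = E/c, giving p = 5.804·10^-27 kg·m/s.
Converting to eV/c: p = 10.86 eV/c ≈ 10.9 eV/c.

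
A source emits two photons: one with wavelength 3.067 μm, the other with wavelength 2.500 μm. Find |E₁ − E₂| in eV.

Using E = hc/λ: E₁ = 6.4768 × 10^-20 J, E₂ = 7.9458 × 10^-20 J.
|ΔE| = |6.4768 × 10^-20 − 7.9458 × 10^-20| = 1.47 × 10^-20 J = 0.0917 eV.

0.0917 eV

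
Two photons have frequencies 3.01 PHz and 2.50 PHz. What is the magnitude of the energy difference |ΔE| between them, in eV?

Using E = hf: E₁ = 1.994 × 10^-18 J, E₂ = 1.657 × 10^-18 J.
|ΔE| = |1.994 × 10^-18 − 1.657 × 10^-18| = 3.38 × 10^-19 J = 2.11 eV.

2.11 eV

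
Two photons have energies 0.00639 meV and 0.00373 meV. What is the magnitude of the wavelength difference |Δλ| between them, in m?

0.138 m

Using λ = hc/E: λ₁ = 0.1940 m, λ₂ = 0.3324 m.
|Δλ| = |0.1940 − 0.3324| = 0.138 m.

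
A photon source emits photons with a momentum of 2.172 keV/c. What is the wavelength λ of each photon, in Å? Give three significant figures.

5.71 Å

(h = 6.62607015 × 10^-34 J·s, c = 2.99792458 × 10^8 m/s, 1 eV = 1.602176634 × 10^-19 J.)
In SI units: p = 2.172 keV/c = 1.1608 × 10^-24 kg·m/s.
Since λ = h/p for a photon, λ = 5.708 × 10^-10 m.
Converting to Å: λ = 5.708 Å ≈ 5.71 Å.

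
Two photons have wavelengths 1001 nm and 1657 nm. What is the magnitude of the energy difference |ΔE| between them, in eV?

Using E = hc/λ: E₁ = 1.9845e-19 J, E₂ = 1.1988e-19 J.
|ΔE| = |1.9845e-19 − 1.1988e-19| = 7.86e-20 J = 0.490 eV.

0.490 eV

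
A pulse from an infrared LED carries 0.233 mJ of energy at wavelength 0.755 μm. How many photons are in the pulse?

8.86e14 photons

Per-photon energy: E = 2.631e-19 J (from wavelength = 0.755 μm).
N = E_total / E_photon = 2.33e-4 J / 2.631e-19 J = 8.86e14.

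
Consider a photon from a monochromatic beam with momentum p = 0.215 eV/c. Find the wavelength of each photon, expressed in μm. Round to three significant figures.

Use h = 6.62607015e-34 J·s, c = 2.99792458e8 m/s, 1 eV = 1.602176634e-19 J.
In SI units: p = 0.215 eV/c = 1.1490e-28 kg·m/s.
For a photon λ = h/p, so λ = 5.767e-6 m.
Converting to μm: λ = 5.767 μm ≈ 5.77 μm.

5.77 μm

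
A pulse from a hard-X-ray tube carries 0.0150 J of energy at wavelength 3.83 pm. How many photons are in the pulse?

Per-photon energy: E = 5.187e-14 J (from wavelength = 3.83 pm).
N = E_total / E_photon = 0.0150 J / 5.187e-14 J = 2.89e11.

2.89e11 photons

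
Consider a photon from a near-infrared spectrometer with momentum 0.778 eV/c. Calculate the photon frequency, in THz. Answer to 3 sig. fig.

In SI units: p = 0.778 eV/c = 4.1579e-28 kg·m/s.
Since f = pc/h for a photon, f = 1.881e14 Hz.
Converting to THz: f = 188.1 THz ≈ 188 THz.

188 THz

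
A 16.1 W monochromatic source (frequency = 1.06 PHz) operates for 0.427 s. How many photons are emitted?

Total energy: E_total = P·t = 16.1 × 0.427 = 6.875 J.
Per-photon energy: E = 7.024e-19 J.
N = E_total / E_photon = 9.79e18.

9.79e18 photons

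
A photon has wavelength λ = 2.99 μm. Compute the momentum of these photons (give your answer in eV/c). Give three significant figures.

First convert: λ = 2.99 μm = 2.99e-6 m.
Apply p = h/λ: p = 2.216e-28 kg·m/s.
Converting to eV/c: p = 0.4147 eV/c ≈ 0.415 eV/c.

0.415 eV/c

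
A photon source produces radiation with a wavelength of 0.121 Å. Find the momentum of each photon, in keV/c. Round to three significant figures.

102 keV/c

Use h = 6.62607015·10^-34 J·s, c = 2.99792458·10^8 m/s, 1 eV = 1.602176634·10^-19 J.
Convert to SI: λ = 0.121 Å = 1.21·10^-11 m.
Apply p = h/λ: p = 5.476·10^-23 kg·m/s.
Converting to keV/c: p = 102.5 keV/c ≈ 102 keV/c.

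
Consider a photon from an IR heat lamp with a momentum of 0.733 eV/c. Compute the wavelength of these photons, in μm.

Use h = 6.62607015e-34 J·s, c = 2.99792458e8 m/s, 1 eV = 1.602176634e-19 J.
Convert to SI: p = 0.733 eV/c = 3.9174e-28 kg·m/s.
Since λ = h/p for a photon, λ = 1.691e-6 m.
Converting to μm: λ = 1.691 μm ≈ 1.69 μm.

1.69 μm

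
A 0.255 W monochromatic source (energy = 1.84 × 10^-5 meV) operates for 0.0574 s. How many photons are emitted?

4.97 × 10^24 photons

Total energy: E_total = P·t = 0.255 × 0.0574 = 0.01464 J.
Per-photon energy: E = 2.948 × 10^-27 J.
N = E_total / E_photon = 4.97 × 10^24.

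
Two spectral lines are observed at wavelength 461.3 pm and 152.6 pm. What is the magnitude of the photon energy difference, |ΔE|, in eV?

Using E = hc/λ: E₁ = 4.3062·10^-16 J, E₂ = 1.3017·10^-15 J.
|ΔE| = |4.3062·10^-16 − 1.3017·10^-15| = 8.71·10^-16 J = 5440 eV.

5440 eV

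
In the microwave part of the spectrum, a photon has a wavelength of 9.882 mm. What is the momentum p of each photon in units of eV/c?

Take h = 6.62607015 × 10^-34 J·s, c = 2.99792458 × 10^8 m/s, 1 eV = 1.602176634 × 10^-19 J.
In SI units: λ = 9.882 mm = 0.009882 m.
Apply p = h/λ: p = 6.705 × 10^-32 kg·m/s.
Converting to eV/c: p = 1.255 × 10^-4 eV/c ≈ 1.25 × 10^-4 eV/c.

1.25 × 10^-4 eV/c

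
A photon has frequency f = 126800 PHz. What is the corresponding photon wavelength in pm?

2.36 pm

(c = 2.99792458e8 m/s.)
Convert to SI: f = 126800 PHz = 1.268e20 Hz.
Since λ = c/f for a photon, λ = 2.364e-12 m.
Converting to pm: λ = 2.364 pm ≈ 2.36 pm.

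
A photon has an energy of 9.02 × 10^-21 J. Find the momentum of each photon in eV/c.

(c = 2.99792458 × 10^8 m/s, 1 eV = 1.602176634 × 10^-19 J.)
Apply p = E/c: p = 3.009 × 10^-29 kg·m/s.
Converting to eV/c: p = 0.05630 eV/c ≈ 0.0563 eV/c.

0.0563 eV/c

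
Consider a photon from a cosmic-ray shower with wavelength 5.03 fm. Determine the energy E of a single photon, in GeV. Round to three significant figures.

First convert: λ = 5.03 fm = 5.03e-15 m.
Since E = hc/λ for a photon, E = 3.949e-11 J.
Converting to GeV: E = 0.2465 GeV ≈ 0.246 GeV.

0.246 GeV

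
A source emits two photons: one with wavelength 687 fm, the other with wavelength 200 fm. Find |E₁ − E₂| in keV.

Using E = hc/λ: E₁ = 2.891e-13 J, E₂ = 9.932e-13 J.
|ΔE| = |2.891e-13 − 9.932e-13| = 7.04e-13 J = 4390 keV.

4390 keV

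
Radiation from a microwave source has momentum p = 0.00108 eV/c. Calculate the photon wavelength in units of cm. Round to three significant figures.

Take h = 6.62607015e-34 J·s, c = 2.99792458e8 m/s, 1 eV = 1.602176634e-19 J.
Convert to SI: p = 0.00108 eV/c = 5.7718e-31 kg·m/s.
For a photon λ = h/p, so λ = 0.001148 m.
Converting to cm: λ = 0.1148 cm ≈ 0.115 cm.

0.115 cm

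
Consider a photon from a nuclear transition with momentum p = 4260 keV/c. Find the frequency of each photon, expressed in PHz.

1.03e6 PHz

(h = 6.62607015e-34 J·s, c = 2.99792458e8 m/s, 1 eV = 1.602176634e-19 J.)
First convert: p = 4260 keV/c = 2.2767e-21 kg·m/s.
For a photon f = pc/h, so f = 1.030e21 Hz.
Converting to PHz: f = 1.030e6 PHz ≈ 1.03e6 PHz.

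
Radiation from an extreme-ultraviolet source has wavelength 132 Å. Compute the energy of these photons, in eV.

93.9 eV

Use h = 6.62607015 × 10^-34 J·s, c = 2.99792458 × 10^8 m/s, 1 eV = 1.602176634 × 10^-19 J.
In SI units: λ = 132 Å = 1.32 × 10^-8 m.
The photon relation is E = hc/λ, giving E = 1.505 × 10^-17 J.
Converting to eV: E = 93.93 eV ≈ 93.9 eV.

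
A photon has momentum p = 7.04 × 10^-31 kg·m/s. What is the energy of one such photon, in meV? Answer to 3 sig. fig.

1.32 meV

Since E = pc for a photon, E = 2.111 × 10^-22 J.
Converting to meV: E = 1.317 meV ≈ 1.32 meV.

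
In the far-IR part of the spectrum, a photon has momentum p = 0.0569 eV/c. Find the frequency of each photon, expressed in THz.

13.8 THz

Use h = 6.62607015 × 10^-34 J·s, c = 2.99792458 × 10^8 m/s, 1 eV = 1.602176634 × 10^-19 J.
First convert: p = 0.0569 eV/c = 3.0409 × 10^-29 kg·m/s.
Apply f = pc/h: f = 1.376 × 10^13 Hz.
Converting to THz: f = 13.76 THz ≈ 13.8 THz.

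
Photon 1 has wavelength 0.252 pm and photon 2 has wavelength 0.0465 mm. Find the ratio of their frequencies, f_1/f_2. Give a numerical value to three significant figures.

1.85·10^8

f_1 = 1.190·10^21 Hz (from wavelength = 0.252 pm, via f = c/λ).
f_2 = 6.447·10^12 Hz (from wavelength = 0.0465 mm, via f = c/λ).
Ratio = 1.190·10^21 / 6.447·10^12 = 1.85·10^8.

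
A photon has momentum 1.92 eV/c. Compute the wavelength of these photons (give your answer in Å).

6460 Å

Take h = 6.62607015e-34 J·s, c = 2.99792458e8 m/s, 1 eV = 1.602176634e-19 J.
In SI units: p = 1.92 eV/c = 1.0261e-27 kg·m/s.
For a photon λ = h/p, so λ = 6.458e-7 m.
Converting to Å: λ = 6458 Å ≈ 6460 Å.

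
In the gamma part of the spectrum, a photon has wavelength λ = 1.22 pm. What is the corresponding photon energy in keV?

1020 keV

(h = 6.62607015·10^-34 J·s, c = 2.99792458·10^8 m/s, 1 eV = 1.602176634·10^-19 J.)
Convert to SI: λ = 1.22 pm = 1.22·10^-12 m.
The photon relation is E = hc/λ, giving E = 1.628·10^-13 J.
Converting to keV: E = 1016 keV ≈ 1020 keV.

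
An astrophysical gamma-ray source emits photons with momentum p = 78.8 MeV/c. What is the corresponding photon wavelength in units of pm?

(h = 6.62607015e-34 J·s, c = 2.99792458e8 m/s, 1 eV = 1.602176634e-19 J.)
Convert to SI: p = 78.8 MeV/c = 4.2113e-20 kg·m/s.
The photon relation is λ = h/p, giving λ = 1.573e-14 m.
Converting to pm: λ = 0.01573 pm ≈ 0.0157 pm.

0.0157 pm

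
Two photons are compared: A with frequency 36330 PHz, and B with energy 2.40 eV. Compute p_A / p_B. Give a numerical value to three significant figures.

6.26 × 10^4

p_A = 8.030 × 10^-23 kg·m/s (from frequency = 36330 PHz, via p = hf/c).
p_B = 1.283 × 10^-27 kg·m/s (from energy = 2.40 eV, via p = E/c).
Ratio = 8.030 × 10^-23 / 1.283 × 10^-27 = 6.26 × 10^4.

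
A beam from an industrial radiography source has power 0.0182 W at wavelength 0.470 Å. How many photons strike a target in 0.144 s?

6.20e11 photons

Total energy: E_total = P·t = 0.0182 × 0.144 = 0.002621 J.
Per-photon energy: E = 4.226e-15 J.
N = E_total / E_photon = 6.20e11.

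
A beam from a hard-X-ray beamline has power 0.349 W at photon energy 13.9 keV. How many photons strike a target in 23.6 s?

Total energy: E_total = P·t = 0.349 × 23.6 = 8.236 J.
Per-photon energy: E = 2.227e-15 J.
N = E_total / E_photon = 3.70e15.

3.70e15 photons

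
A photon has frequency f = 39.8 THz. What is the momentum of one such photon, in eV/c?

Use h = 6.62607015 × 10^-34 J·s, c = 2.99792458 × 10^8 m/s, 1 eV = 1.602176634 × 10^-19 J.
Convert to SI: f = 39.8 THz = 3.98 × 10^13 Hz.
The photon relation is p = hf/c, giving p = 8.797 × 10^-29 kg·m/s.
Converting to eV/c: p = 0.1646 eV/c ≈ 0.165 eV/c.

0.165 eV/c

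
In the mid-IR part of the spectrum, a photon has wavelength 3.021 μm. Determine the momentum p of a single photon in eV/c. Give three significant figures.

First convert: λ = 3.021 μm = 3.021e-6 m.
Since p = h/λ for a photon, p = 2.193e-28 kg·m/s.
Converting to eV/c: p = 0.4104 eV/c ≈ 0.410 eV/c.

0.410 eV/c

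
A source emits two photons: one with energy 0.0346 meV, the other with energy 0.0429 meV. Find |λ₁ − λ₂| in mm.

Using λ = hc/E: λ₁ = 0.03583 m, λ₂ = 0.02890 m.
|Δλ| = |0.03583 − 0.02890| = 0.00693 m = 6.93 mm.

6.93 mm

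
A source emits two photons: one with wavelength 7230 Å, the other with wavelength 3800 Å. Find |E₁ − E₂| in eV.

1.55 eV

Using E = hc/λ: E₁ = 2.748·10^-19 J, E₂ = 5.227·10^-19 J.
|ΔE| = |2.748·10^-19 − 5.227·10^-19| = 2.48·10^-19 J = 1.55 eV.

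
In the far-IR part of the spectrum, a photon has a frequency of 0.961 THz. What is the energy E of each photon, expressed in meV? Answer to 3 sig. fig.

3.97 meV

First convert: f = 0.961 THz = 9.61e11 Hz.
Apply E = hf: E = 6.368e-22 J.
Converting to meV: E = 3.974 meV ≈ 3.97 meV.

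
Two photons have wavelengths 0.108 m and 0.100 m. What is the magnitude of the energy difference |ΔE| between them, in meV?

Using E = hc/λ: E₁ = 1.839·10^-24 J, E₂ = 1.986·10^-24 J.
|ΔE| = |1.839·10^-24 − 1.986·10^-24| = 1.47·10^-25 J = 9.18·10^-4 meV.

9.18·10^-4 meV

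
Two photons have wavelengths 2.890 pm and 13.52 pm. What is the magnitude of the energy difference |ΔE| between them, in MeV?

0.337 MeV

Using E = hc/λ: E₁ = 6.8735 × 10^-14 J, E₂ = 1.4693 × 10^-14 J.
|ΔE| = |6.8735 × 10^-14 − 1.4693 × 10^-14| = 5.40 × 10^-14 J = 0.337 MeV.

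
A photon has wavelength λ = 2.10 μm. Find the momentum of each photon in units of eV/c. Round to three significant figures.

0.590 eV/c

In SI units: λ = 2.10 μm = 2.10e-6 m.
Since p = h/λ for a photon, p = 3.155e-28 kg·m/s.
Converting to eV/c: p = 0.5904 eV/c ≈ 0.590 eV/c.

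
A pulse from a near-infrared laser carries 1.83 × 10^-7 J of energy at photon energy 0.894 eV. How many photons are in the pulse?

1.28 × 10^12 photons

Per-photon energy: E = 1.432 × 10^-19 J (from energy = 0.894 eV).
N = E_total / E_photon = 1.83 × 10^-7 J / 1.432 × 10^-19 J = 1.28 × 10^12.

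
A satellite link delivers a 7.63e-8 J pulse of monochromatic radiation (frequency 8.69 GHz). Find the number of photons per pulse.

1.33e16 photons

Per-photon energy: E = 5.758e-24 J (from frequency = 8.69 GHz).
N = E_total / E_photon = 7.63e-8 J / 5.758e-24 J = 1.33e16.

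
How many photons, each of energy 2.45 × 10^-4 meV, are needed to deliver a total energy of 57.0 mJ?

1.45 × 10^24 photons

Per-photon energy: E = 3.925 × 10^-26 J (from energy = 2.45 × 10^-4 meV).
N = E_total / E_photon = 0.0570 J / 3.925 × 10^-26 J = 1.45 × 10^24.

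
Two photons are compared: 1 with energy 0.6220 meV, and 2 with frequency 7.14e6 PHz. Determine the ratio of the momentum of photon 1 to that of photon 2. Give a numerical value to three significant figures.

p_1 = 3.324e-31 kg·m/s (from energy = 0.6220 meV, via p = E/c).
p_2 = 1.578e-20 kg·m/s (from frequency = 7.14e6 PHz, via p = hf/c).
Ratio = 3.324e-31 / 1.578e-20 = 2.11e-11.

2.11e-11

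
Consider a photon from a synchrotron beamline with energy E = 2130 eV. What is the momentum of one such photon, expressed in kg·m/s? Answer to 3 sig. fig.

Use c = 2.99792458·10^8 m/s, 1 eV = 1.602176634·10^-19 J.
In SI units: E = 2130 eV = 3.4126·10^-16 J.
For a photon p = E/c, so p = 1.138·10^-24 kg·m/s.
So p ≈ 1.14·10^-24 kg·m/s.

1.14·10^-24 kg·m/s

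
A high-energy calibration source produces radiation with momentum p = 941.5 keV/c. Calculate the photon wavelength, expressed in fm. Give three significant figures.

1320 fm

Use h = 6.62607015 × 10^-34 J·s, c = 2.99792458 × 10^8 m/s, 1 eV = 1.602176634 × 10^-19 J.
In SI units: p = 941.5 keV/c = 5.0316 × 10^-22 kg·m/s.
Apply λ = h/p: λ = 1.317 × 10^-12 m.
Converting to fm: λ = 1317 fm ≈ 1320 fm.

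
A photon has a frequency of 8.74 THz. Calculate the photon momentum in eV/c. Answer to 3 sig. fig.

0.0361 eV/c

Take h = 6.62607015 × 10^-34 J·s, c = 2.99792458 × 10^8 m/s, 1 eV = 1.602176634 × 10^-19 J.
In SI units: f = 8.74 THz = 8.74 × 10^12 Hz.
For a photon p = hf/c, so p = 1.932 × 10^-29 kg·m/s.
Converting to eV/c: p = 0.03615 eV/c ≈ 0.0361 eV/c.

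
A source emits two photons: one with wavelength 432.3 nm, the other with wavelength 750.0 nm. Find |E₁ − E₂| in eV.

Using E = hc/λ: E₁ = 4.5951e-19 J, E₂ = 2.6486e-19 J.
|ΔE| = |4.5951e-19 − 2.6486e-19| = 1.95e-19 J = 1.21 eV.

1.21 eV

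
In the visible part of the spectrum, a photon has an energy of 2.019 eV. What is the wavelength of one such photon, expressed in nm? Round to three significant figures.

614 nm

(h = 6.62607015·10^-34 J·s, c = 2.99792458·10^8 m/s, 1 eV = 1.602176634·10^-19 J.)
First convert: E = 2.019 eV = 3.2348·10^-19 J.
For a photon λ = hc/E, so λ = 6.141·10^-7 m.
Converting to nm: λ = 614.1 nm ≈ 614 nm.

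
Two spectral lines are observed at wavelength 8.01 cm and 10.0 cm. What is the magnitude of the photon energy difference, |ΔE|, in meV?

3.08 × 10^-3 meV

Using E = hc/λ: E₁ = 2.480 × 10^-24 J, E₂ = 1.986 × 10^-24 J.
|ΔE| = |2.480 × 10^-24 − 1.986 × 10^-24| = 4.94 × 10^-25 J = 3.08 × 10^-3 meV.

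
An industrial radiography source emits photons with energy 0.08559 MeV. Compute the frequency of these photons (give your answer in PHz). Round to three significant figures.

2.07 × 10^4 PHz

Take h = 6.62607015 × 10^-34 J·s, 1 eV = 1.602176634 × 10^-19 J.
In SI units: E = 0.08559 MeV = 1.3713 × 10^-14 J.
For a photon f = E/h, so f = 2.070 × 10^19 Hz.
Converting to PHz: f = 20700 PHz ≈ 2.07 × 10^4 PHz.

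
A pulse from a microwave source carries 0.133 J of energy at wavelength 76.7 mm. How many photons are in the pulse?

Per-photon energy: E = 2.590e-24 J (from wavelength = 76.7 mm).
N = E_total / E_photon = 0.133 J / 2.590e-24 J = 5.14e22.

5.14e22 photons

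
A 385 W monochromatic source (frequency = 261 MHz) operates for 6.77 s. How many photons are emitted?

Total energy: E_total = P·t = 385 × 6.77 = 2606 J.
Per-photon energy: E = 1.729e-25 J.
N = E_total / E_photon = 1.51e28.

1.51e28 photons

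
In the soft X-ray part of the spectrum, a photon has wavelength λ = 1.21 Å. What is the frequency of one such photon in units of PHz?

(c = 2.99792458·10^8 m/s.)
Convert to SI: λ = 1.21 Å = 1.21·10^-10 m.
Since f = c/λ for a photon, f = 2.478·10^18 Hz.
Converting to PHz: f = 2478 PHz ≈ 2480 PHz.

2480 PHz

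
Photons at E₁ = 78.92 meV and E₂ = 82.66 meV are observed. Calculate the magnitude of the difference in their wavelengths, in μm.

0.711 μm

Using λ = hc/E: λ₁ = 1.5710e-5 m, λ₂ = 1.4999e-5 m.
|Δλ| = |1.5710e-5 − 1.4999e-5| = 7.11e-7 m = 0.711 μm.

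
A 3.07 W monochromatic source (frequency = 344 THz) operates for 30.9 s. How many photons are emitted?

4.16·10^20 photons

Total energy: E_total = P·t = 3.07 × 30.9 = 94.86 J.
Per-photon energy: E = 2.279·10^-19 J.
N = E_total / E_photon = 4.16·10^20.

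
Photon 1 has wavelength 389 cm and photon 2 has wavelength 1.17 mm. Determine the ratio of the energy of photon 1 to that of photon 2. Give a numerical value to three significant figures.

E_1 = 5.107 × 10^-26 J (from wavelength = 389 cm, via E = hc/λ).
E_2 = 1.698 × 10^-22 J (from wavelength = 1.17 mm, via E = hc/λ).
Ratio = 5.107 × 10^-26 / 1.698 × 10^-22 = 3.01 × 10^-4.

3.01 × 10^-4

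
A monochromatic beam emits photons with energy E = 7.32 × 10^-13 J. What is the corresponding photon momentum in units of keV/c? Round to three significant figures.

4570 keV/c

Apply p = E/c: p = 2.442 × 10^-21 kg·m/s.
Converting to keV/c: p = 4569 keV/c ≈ 4570 keV/c.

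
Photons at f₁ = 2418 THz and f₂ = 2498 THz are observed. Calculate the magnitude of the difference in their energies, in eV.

Using E = hf: E₁ = 1.6022e-18 J, E₂ = 1.6552e-18 J.
|ΔE| = |1.6022e-18 − 1.6552e-18| = 5.30e-20 J = 0.331 eV.

0.331 eV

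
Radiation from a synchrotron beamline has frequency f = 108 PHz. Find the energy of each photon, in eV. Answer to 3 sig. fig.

447 eV

In SI units: f = 108 PHz = 1.08e17 Hz.
For a photon E = hf, so E = 7.156e-17 J.
Converting to eV: E = 446.7 eV ≈ 447 eV.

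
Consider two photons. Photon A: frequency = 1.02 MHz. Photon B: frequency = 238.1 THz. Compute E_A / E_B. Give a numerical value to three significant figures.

E_A = 6.759 × 10^-28 J (from frequency = 1.02 MHz, via E = hf).
E_B = 1.578 × 10^-19 J (from frequency = 238.1 THz, via E = hf).
Ratio = 6.759 × 10^-28 / 1.578 × 10^-19 = 4.28 × 10^-9.

4.28 × 10^-9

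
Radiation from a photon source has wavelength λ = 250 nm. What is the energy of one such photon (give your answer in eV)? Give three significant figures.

In SI units: λ = 250 nm = 2.5e-7 m.
Apply E = hc/λ: E = 7.946e-19 J.
Converting to eV: E = 4.959 eV ≈ 4.96 eV.

4.96 eV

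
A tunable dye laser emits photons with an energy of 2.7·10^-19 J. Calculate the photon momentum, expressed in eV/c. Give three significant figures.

1.69 eV/c

Use c = 2.99792458·10^8 m/s, 1 eV = 1.602176634·10^-19 J.
For a photon p = E/c, so p = 9.006·10^-28 kg·m/s.
Converting to eV/c: p = 1.685 eV/c ≈ 1.69 eV/c.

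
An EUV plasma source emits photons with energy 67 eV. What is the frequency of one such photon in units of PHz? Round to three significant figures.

(h = 6.62607015 × 10^-34 J·s, 1 eV = 1.602176634 × 10^-19 J.)
First convert: E = 67 eV = 1.0735 × 10^-17 J.
Apply f = E/h: f = 1.620 × 10^16 Hz.
Converting to PHz: f = 16.20 PHz ≈ 16.2 PHz.

16.2 PHz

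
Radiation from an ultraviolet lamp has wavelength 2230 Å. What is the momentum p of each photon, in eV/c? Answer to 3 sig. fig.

(h = 6.62607015·10^-34 J·s, c = 2.99792458·10^8 m/s, 1 eV = 1.602176634·10^-19 J.)
First convert: λ = 2230 Å = 2.23·10^-7 m.
The photon relation is p = h/λ, giving p = 2.971·10^-27 kg·m/s.
Converting to eV/c: p = 5.560 eV/c ≈ 5.56 eV/c.

5.56 eV/c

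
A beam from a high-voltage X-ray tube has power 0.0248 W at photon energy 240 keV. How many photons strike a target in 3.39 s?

Total energy: E_total = P·t = 0.0248 × 3.39 = 0.08407 J.
Per-photon energy: E = 3.845e-14 J.
N = E_total / E_photon = 2.19e12.

2.19e12 photons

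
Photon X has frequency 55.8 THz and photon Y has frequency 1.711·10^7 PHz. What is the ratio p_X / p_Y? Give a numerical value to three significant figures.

p_X = 1.233·10^-28 kg·m/s (from frequency = 55.8 THz, via p = hf/c).
p_Y = 3.782·10^-20 kg·m/s (from frequency = 1.711·10^7 PHz, via p = hf/c).
Ratio = 1.233·10^-28 / 3.782·10^-20 = 3.26·10^-9.

3.26·10^-9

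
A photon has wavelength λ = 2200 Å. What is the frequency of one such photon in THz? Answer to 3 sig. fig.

(c = 2.99792458e8 m/s.)
Convert to SI: λ = 2200 Å = 2.2e-7 m.
For a photon f = c/λ, so f = 1.363e15 Hz.
Converting to THz: f = 1363 THz ≈ 1360 THz.

1360 THz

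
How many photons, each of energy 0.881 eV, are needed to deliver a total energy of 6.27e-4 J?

4.44e15 photons

Per-photon energy: E = 1.412e-19 J (from energy = 0.881 eV).
N = E_total / E_photon = 6.27e-4 J / 1.412e-19 J = 4.44e15.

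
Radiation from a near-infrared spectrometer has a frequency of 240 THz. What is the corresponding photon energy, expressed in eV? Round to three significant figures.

In SI units: f = 240 THz = 2.4e14 Hz.
The photon relation is E = hf, giving E = 1.590e-19 J.
Converting to eV: E = 0.9926 eV ≈ 0.993 eV.

0.993 eV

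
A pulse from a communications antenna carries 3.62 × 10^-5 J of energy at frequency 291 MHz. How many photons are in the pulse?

Per-photon energy: E = 1.928 × 10^-25 J (from frequency = 291 MHz).
N = E_total / E_photon = 3.62 × 10^-5 J / 1.928 × 10^-25 J = 1.88 × 10^20.

1.88 × 10^20 photons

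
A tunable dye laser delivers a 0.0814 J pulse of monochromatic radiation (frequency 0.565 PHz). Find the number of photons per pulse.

2.17 × 10^17 photons

Per-photon energy: E = 3.744 × 10^-19 J (from frequency = 0.565 PHz).
N = E_total / E_photon = 0.0814 J / 3.744 × 10^-19 J = 2.17 × 10^17.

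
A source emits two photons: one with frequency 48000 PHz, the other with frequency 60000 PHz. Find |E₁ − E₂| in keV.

Using E = hf: E₁ = 3.181e-14 J, E₂ = 3.976e-14 J.
|ΔE| = |3.181e-14 − 3.976e-14| = 7.95e-15 J = 49.6 keV.

49.6 keV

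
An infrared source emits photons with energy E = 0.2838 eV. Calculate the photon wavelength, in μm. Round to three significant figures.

4.37 μm

Convert to SI: E = 0.2838 eV = 4.5470 × 10^-20 J.
Apply λ = hc/E: λ = 4.369 × 10^-6 m.
Converting to μm: λ = 4.369 μm ≈ 4.37 μm.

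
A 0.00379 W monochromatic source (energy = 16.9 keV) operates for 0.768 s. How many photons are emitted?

Total energy: E_total = P·t = 0.00379 × 0.768 = 0.002911 J.
Per-photon energy: E = 2.708e-15 J.
N = E_total / E_photon = 1.07e12.

1.07e12 photons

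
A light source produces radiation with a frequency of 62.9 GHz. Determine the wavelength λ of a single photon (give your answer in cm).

Convert to SI: f = 62.9 GHz = 6.29·10^10 Hz.
Since λ = c/f for a photon, λ = 0.004766 m.
Converting to cm: λ = 0.4766 cm ≈ 0.477 cm.

0.477 cm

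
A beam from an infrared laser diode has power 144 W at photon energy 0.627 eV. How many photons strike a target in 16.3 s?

2.34e22 photons

Total energy: E_total = P·t = 144 × 16.3 = 2347 J.
Per-photon energy: E = 1.005e-19 J.
N = E_total / E_photon = 2.34e22.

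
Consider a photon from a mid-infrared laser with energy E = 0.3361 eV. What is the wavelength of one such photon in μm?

First convert: E = 0.3361 eV = 5.3849e-20 J.
Since λ = hc/E for a photon, λ = 3.689e-6 m.
Converting to μm: λ = 3.689 μm ≈ 3.69 μm.

3.69 μm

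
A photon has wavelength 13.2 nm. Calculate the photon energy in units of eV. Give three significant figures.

93.9 eV

First convert: λ = 13.2 nm = 1.32e-8 m.
The photon relation is E = hc/λ, giving E = 1.505e-17 J.
Converting to eV: E = 93.93 eV ≈ 93.9 eV.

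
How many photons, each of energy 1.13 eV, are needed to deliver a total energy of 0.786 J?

Per-photon energy: E = 1.810e-19 J (from energy = 1.13 eV).
N = E_total / E_photon = 0.786 J / 1.810e-19 J = 4.34e18.

4.34e18 photons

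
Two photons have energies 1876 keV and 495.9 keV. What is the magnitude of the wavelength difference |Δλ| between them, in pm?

Using λ = hc/E: λ₁ = 6.6090 × 10^-13 m, λ₂ = 2.5002 × 10^-12 m.
|Δλ| = |6.6090 × 10^-13 − 2.5002 × 10^-12| = 1.84 × 10^-12 m = 1.84 pm.

1.84 pm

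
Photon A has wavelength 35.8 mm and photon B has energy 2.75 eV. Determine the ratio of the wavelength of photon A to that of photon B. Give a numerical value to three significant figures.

λ_A = 0.03580 m (from wavelength = 35.8 mm, via λ given directly).
λ_B = 4.509·10^-7 m (from energy = 2.75 eV, via λ = hc/E).
Ratio = 0.03580 / 4.509·10^-7 = 7.94·10^4.

7.94·10^4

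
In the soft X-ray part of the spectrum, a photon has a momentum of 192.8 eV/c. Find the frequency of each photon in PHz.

Use h = 6.62607015 × 10^-34 J·s, c = 2.99792458 × 10^8 m/s, 1 eV = 1.602176634 × 10^-19 J.
First convert: p = 192.8 eV/c = 1.0304 × 10^-25 kg·m/s.
Apply f = pc/h: f = 4.662 × 10^16 Hz.
Converting to PHz: f = 46.62 PHz ≈ 46.6 PHz.

46.6 PHz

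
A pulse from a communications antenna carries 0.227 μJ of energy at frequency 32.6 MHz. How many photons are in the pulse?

1.05·10^19 photons

Per-photon energy: E = 2.160·10^-26 J (from frequency = 32.6 MHz).
N = E_total / E_photon = 2.27·10^-7 J / 2.160·10^-26 J = 1.05·10^19.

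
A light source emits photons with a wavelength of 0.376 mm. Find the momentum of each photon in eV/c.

3.30e-3 eV/c

Use h = 6.62607015e-34 J·s, c = 2.99792458e8 m/s, 1 eV = 1.602176634e-19 J.
First convert: λ = 0.376 mm = 3.76e-4 m.
For a photon p = h/λ, so p = 1.762e-30 kg·m/s.
Converting to eV/c: p = 0.003297 eV/c ≈ 3.30e-3 eV/c.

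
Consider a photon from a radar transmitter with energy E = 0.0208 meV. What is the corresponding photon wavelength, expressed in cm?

Take h = 6.62607015 × 10^-34 J·s, c = 2.99792458 × 10^8 m/s, 1 eV = 1.602176634 × 10^-19 J.
Convert to SI: E = 0.0208 meV = 3.3325 × 10^-24 J.
Apply λ = hc/E: λ = 0.05961 m.
Converting to cm: λ = 5.961 cm ≈ 5.96 cm.

5.96 cm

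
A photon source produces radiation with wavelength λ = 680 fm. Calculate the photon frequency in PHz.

(c = 2.99792458 × 10^8 m/s.)
Convert to SI: λ = 680 fm = 6.80 × 10^-13 m.
Apply f = c/λ: f = 4.409 × 10^20 Hz.
Converting to PHz: f = 440900 PHz ≈ 4.41 × 10^5 PHz.

4.41 × 10^5 PHz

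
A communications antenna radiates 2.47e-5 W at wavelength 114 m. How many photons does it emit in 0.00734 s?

Total energy: E_total = P·t = 2.47e-5 × 0.00734 = 1.813e-7 J.
Per-photon energy: E = 1.742e-27 J.
N = E_total / E_photon = 1.04e20.

1.04e20 photons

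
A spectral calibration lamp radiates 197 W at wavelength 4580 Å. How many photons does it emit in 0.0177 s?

Total energy: E_total = P·t = 197 × 0.0177 = 3.487 J.
Per-photon energy: E = 4.337 × 10^-19 J.
N = E_total / E_photon = 8.04 × 10^18.

8.04 × 10^18 photons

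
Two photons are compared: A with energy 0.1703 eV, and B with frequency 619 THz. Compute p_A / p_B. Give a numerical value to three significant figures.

p_A = 9.101 × 10^-29 kg·m/s (from energy = 0.1703 eV, via p = E/c).
p_B = 1.368 × 10^-27 kg·m/s (from frequency = 619 THz, via p = hf/c).
Ratio = 9.101 × 10^-29 / 1.368 × 10^-27 = 0.0665.

0.0665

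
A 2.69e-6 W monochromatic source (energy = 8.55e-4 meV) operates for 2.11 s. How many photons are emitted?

Total energy: E_total = P·t = 2.69e-6 × 2.11 = 5.676e-6 J.
Per-photon energy: E = 1.370e-25 J.
N = E_total / E_photon = 4.14e19.

4.14e19 photons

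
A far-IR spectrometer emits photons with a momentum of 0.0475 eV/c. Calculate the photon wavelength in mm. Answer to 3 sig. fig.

In SI units: p = 0.0475 eV/c = 2.5385 × 10^-29 kg·m/s.
Apply λ = h/p: λ = 2.610 × 10^-5 m.
Converting to mm: λ = 0.02610 mm ≈ 0.0261 mm.

0.0261 mm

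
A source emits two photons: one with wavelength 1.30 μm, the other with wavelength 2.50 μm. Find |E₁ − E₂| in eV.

0.458 eV

Using E = hc/λ: E₁ = 1.528 × 10^-19 J, E₂ = 7.946 × 10^-20 J.
|ΔE| = |1.528 × 10^-19 − 7.946 × 10^-20| = 7.33 × 10^-20 J = 0.458 eV.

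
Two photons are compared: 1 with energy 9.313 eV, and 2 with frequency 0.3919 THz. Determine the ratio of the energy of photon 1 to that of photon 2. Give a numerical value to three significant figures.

5750

E_1 = 1.492 × 10^-18 J (from energy = 9.313 eV, via E given directly).
E_2 = 2.597 × 10^-22 J (from frequency = 0.3919 THz, via E = hf).
Ratio = 1.492 × 10^-18 / 2.597 × 10^-22 = 5750.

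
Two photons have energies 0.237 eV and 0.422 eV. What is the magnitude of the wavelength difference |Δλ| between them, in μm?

Using λ = hc/E: λ₁ = 5.231 × 10^-6 m, λ₂ = 2.938 × 10^-6 m.
|Δλ| = |5.231 × 10^-6 − 2.938 × 10^-6| = 2.29 × 10^-6 m = 2.29 μm.

2.29 μm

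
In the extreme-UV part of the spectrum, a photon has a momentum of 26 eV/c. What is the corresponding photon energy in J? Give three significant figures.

(c = 2.99792458e8 m/s, 1 eV = 1.602176634e-19 J.)
In SI units: p = 26 eV/c = 1.3895e-26 kg·m/s.
Apply E = pc: E = 4.166e-18 J.
So E ≈ 4.17e-18 J.

4.17e-18 J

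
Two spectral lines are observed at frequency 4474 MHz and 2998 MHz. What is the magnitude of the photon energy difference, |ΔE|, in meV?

6.10 × 10^-3 meV

Using E = hf: E₁ = 2.9645 × 10^-24 J, E₂ = 1.9865 × 10^-24 J.
|ΔE| = |2.9645 × 10^-24 − 1.9865 × 10^-24| = 9.78 × 10^-25 J = 6.10 × 10^-3 meV.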